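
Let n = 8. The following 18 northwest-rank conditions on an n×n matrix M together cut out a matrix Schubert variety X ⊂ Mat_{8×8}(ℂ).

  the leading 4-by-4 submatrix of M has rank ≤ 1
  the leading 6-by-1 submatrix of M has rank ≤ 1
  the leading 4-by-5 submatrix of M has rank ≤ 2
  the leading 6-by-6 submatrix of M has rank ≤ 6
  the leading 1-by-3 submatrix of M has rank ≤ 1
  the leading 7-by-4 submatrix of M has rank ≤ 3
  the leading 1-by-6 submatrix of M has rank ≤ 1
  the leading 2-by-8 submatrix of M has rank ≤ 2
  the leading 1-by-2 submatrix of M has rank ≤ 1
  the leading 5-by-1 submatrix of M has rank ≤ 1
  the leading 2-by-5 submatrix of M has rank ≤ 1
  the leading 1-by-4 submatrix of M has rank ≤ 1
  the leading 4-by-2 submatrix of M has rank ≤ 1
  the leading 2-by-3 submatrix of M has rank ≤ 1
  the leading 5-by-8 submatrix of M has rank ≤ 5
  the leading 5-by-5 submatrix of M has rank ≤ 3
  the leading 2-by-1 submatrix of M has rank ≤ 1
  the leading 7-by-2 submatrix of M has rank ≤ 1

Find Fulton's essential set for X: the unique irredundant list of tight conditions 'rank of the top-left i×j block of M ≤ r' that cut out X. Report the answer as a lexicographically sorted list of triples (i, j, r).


Reconstructing r_w from the 18 given conditions:

  R[1]: 1 1 1 1 1 1 1 1
  R[2]: 1 1 1 1 1 2 2 2
  R[3]: 1 1 1 1 2 3 3 3
  R[4]: 1 1 1 1 2 3 4 4
  R[5]: 1 1 2 2 3 4 5 5
  R[6]: 1 1 2 3 4 5 6 6
  R[7]: 1 1 2 3 4 5 6 7
  R[8]: 1 2 3 4 5 6 7 8

so w = (1, 6, 5, 7, 3, 4, 8, 2).

Fulton essential set (3 of the 13 Rothe cells):

[(2, 5, 1), (4, 4, 1), (7, 2, 1)]


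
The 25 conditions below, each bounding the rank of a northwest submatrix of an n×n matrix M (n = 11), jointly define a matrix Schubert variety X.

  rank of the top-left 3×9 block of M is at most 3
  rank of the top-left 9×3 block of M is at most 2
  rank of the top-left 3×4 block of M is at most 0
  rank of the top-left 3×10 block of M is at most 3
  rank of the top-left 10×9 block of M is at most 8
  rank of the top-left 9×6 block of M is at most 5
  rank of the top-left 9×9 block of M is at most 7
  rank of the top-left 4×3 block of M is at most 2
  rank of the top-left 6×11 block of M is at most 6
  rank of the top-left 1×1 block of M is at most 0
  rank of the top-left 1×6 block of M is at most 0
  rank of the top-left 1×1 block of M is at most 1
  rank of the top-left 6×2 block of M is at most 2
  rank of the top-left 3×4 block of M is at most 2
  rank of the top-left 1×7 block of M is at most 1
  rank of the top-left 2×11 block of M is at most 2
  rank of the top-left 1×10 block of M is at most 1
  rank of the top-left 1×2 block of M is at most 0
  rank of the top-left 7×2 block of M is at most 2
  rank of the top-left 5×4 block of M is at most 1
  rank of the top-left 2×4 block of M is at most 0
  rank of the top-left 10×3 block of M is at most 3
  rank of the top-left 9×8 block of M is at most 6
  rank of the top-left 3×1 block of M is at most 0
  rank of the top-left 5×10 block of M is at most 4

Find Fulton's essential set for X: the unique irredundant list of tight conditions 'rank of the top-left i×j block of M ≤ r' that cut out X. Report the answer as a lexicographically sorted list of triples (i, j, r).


Recovering R(i,j) via the rank-extension bound from the 25 conditions:

  i=1: 0  0  0  0  0  0  1  1  1  1  1
  i=2: 0  0  0  0  1  1  2  2  2  2  2
  i=3: 0  0  0  0  1  2  3  3  3  3  3
  i=4: 1  1  1  1  2  3  4  4  4  4  4
  i=5: 1  1  1  1  2  3  4  4  4  4  5
  i=6: 1  2  2  2  3  4  5  5  5  5  6
  i=7: 1  2  2  3  4  5  6  6  6  6  7
  i=8: 1  2  2  3  4  5  6  6  7  7  8
  i=9: 1  2  2  3  4  5  6  6  7  8  9
  i=10: 1  2  3  4  5  6  7  7  8  9  10
  i=11: 1  2  3  4  5  6  7  8  9  10  11

the unique w with this rank table is (7, 5, 6, 1, 11, 2, 4, 9, 10, 3, 8).

D(w) has 25 cells with 6 SE-corners; essential set:

[(1, 6, 0), (3, 4, 0), (5, 4, 1), (5, 10, 4), (9, 3, 2), (9, 8, 6)]


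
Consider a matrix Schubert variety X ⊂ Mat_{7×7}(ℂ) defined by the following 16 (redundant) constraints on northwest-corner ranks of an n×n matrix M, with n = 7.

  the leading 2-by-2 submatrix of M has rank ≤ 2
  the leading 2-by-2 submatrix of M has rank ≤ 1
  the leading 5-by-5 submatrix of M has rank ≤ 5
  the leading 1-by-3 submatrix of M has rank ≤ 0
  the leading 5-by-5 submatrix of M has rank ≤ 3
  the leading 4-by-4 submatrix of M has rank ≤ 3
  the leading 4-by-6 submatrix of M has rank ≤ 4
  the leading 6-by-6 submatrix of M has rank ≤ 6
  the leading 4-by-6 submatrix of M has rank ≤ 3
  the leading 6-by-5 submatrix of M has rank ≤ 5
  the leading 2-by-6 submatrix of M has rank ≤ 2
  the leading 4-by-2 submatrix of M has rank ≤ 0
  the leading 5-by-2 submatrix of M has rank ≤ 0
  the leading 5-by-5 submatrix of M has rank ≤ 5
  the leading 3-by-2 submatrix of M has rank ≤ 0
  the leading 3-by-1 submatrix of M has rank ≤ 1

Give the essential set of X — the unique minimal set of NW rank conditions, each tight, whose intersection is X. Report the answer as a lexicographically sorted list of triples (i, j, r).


The tightest implied rank at each (i,j), from the 16 conditions:

  R[1]: 0  0  0  1  1  1  1
  R[2]: 0  0  1  2  2  2  2
  R[3]: 0  0  1  2  3  3  3
  R[4]: 0  0  1  2  3  3  4
  R[5]: 0  0  1  2  3  4  5
  R[6]: 1  1  2  3  4  5  6
  R[7]: 1  2  3  4  5  6  7

the unique w with this rank table is (4, 3, 5, 7, 6, 1, 2).

|D(w)|=12, |Ess(w)|=3:

[(1, 3, 0), (4, 6, 3), (5, 2, 0)]


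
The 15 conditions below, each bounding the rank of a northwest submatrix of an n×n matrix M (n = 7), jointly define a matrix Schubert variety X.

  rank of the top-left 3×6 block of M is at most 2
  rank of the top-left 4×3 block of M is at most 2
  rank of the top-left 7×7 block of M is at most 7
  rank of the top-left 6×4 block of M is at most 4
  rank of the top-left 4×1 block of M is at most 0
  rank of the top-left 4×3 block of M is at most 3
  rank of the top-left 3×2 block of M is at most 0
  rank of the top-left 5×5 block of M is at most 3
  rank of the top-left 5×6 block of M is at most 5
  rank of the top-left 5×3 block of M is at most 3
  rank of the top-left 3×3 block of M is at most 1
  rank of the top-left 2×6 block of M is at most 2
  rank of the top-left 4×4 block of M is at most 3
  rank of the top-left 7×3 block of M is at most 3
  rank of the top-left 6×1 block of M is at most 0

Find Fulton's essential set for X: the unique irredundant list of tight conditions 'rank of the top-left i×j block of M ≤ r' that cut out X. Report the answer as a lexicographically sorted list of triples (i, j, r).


Recovering R(i,j) via the rank-extension bound from the 15 conditions:

  0 | 0 | 1 | 1 | 1 | 1 | 1
  0 | 0 | 1 | 2 | 2 | 2 | 2
  0 | 0 | 1 | 2 | 2 | 2 | 3
  0 | 1 | 2 | 3 | 3 | 3 | 4
  0 | 1 | 2 | 3 | 3 | 4 | 5
  0 | 1 | 2 | 3 | 4 | 5 | 6
  1 | 2 | 3 | 4 | 5 | 6 | 7

reading off 1-entries of Δ²R: w = (3, 4, 7, 2, 6, 5, 1).

4 SE-corners of the 12-cell Rothe diagram give Ess(w):

[(3, 2, 0), (3, 6, 2), (5, 5, 3), (6, 1, 0)]


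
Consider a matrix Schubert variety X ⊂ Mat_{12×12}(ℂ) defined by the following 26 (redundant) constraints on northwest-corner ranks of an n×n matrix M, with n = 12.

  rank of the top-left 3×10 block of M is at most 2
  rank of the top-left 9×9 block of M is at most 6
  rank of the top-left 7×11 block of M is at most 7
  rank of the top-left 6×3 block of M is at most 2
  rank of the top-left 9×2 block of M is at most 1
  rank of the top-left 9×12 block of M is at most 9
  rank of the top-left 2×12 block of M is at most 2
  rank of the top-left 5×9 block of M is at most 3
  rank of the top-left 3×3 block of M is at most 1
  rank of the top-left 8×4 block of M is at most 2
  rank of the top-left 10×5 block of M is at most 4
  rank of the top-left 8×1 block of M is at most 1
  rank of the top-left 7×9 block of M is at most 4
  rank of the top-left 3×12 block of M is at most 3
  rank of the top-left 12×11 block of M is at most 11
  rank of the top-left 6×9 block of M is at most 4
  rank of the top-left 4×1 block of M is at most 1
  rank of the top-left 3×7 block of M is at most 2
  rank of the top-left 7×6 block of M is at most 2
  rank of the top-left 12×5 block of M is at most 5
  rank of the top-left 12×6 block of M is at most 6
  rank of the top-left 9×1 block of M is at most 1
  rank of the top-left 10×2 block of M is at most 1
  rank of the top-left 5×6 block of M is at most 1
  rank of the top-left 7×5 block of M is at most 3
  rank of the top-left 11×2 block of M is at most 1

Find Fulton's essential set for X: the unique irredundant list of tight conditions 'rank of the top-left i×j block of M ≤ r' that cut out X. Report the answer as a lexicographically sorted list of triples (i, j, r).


Computing R[i][j] = min implied NW-rank bound (n=12, 26 conditions):

  row 1: 1, 1, 1, 1, 1, 1, 1, 1, 1, 1, 1, 1
  row 2: 1, 1, 1, 1, 1, 1, 2, 2, 2, 2, 2, 2
  row 3: 1, 1, 1, 1, 1, 1, 2, 2, 2, 2, 3, 3
  row 4: 1, 1, 1, 1, 1, 1, 2, 3, 3, 3, 4, 4
  row 5: 1, 1, 1, 1, 1, 1, 2, 3, 3, 4, 5, 5
  row 6: 1, 1, 2, 2, 2, 2, 3, 4, 4, 5, 6, 6
  row 7: 1, 1, 2, 2, 2, 2, 3, 4, 4, 5, 6, 7
  row 8: 1, 1, 2, 2, 3, 3, 4, 5, 5, 6, 7, 8
  row 9: 1, 1, 2, 3, 4, 4, 5, 6, 6, 7, 8, 9
  row 10: 1, 1, 2, 3, 4, 5, 6, 7, 7, 8, 9, 10
  row 11: 1, 1, 2, 3, 4, 5, 6, 7, 8, 9, 10, 11
  row 12: 1, 2, 3, 4, 5, 6, 7, 8, 9, 10, 11, 12

so w = (1, 7, 11, 8, 10, 3, 12, 5, 4, 6, 9, 2).

ℓ(w)=35; the 7 essential cells (i,j,r):

[(3, 10, 2), (5, 6, 1), (5, 9, 3), (7, 6, 2), (7, 9, 4), (8, 4, 2), (11, 2, 1)]


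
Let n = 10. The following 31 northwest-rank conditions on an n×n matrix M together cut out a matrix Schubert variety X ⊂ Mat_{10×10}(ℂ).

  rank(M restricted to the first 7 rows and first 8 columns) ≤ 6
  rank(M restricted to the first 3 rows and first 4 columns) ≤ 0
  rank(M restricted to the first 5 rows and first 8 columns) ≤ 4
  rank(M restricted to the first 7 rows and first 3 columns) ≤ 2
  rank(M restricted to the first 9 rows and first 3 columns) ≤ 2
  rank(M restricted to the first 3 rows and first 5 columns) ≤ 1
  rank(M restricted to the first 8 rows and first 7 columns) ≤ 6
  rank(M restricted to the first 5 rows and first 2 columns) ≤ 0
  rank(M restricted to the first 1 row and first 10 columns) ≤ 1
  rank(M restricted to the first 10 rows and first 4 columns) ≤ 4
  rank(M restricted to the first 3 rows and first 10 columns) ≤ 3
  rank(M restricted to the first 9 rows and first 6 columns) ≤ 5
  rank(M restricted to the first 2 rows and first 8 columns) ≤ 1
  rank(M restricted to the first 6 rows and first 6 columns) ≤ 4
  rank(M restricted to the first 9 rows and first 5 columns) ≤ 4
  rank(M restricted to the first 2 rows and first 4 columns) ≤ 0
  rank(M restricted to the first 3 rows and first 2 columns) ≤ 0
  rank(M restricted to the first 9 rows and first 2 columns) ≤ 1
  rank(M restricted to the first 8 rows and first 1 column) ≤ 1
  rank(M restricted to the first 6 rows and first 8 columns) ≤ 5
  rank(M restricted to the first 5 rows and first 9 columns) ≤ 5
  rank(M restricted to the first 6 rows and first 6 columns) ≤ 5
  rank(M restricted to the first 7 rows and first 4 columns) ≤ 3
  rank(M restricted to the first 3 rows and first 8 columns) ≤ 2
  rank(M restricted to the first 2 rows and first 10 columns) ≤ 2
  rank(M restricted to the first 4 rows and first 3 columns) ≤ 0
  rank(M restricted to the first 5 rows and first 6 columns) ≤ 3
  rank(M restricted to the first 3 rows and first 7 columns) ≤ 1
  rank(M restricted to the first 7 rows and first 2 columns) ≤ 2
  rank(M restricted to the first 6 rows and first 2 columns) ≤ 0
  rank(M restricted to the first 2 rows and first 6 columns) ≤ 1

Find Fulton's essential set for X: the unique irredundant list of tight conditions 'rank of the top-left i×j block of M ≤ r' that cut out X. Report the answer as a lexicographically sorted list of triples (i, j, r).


Propagating the 31 rank bounds to every northwest block:

  row 1: 0  0  0  0  1  1  1  1  1  1
  row 2: 0  0  0  0  1  1  1  1  2  2
  row 3: 0  0  0  0  1  1  1  2  3  3
  row 4: 0  0  0  1  2  2  2  3  4  4
  row 5: 0  0  1  2  3  3  3  4  5  5
  row 6: 0  0  1  2  3  4  4  5  6  6
  row 7: 1  1  2  3  4  5  5  6  7  7
  row 8: 1  1  2  3  4  5  6  7  8  8
  row 9: 1  1  2  3  4  5  6  7  8  9
  row 10: 1  2  3  4  5  6  7  8  9  10

second differences of R give the permutation w = (5, 9, 8, 4, 3, 6, 1, 7, 10, 2).

Rothe diagram D(w) (26 cells), 6 SE-corners (essential conditions):

[(2, 8, 1), (3, 4, 0), (3, 7, 1), (4, 3, 0), (6, 2, 0), (9, 2, 1)]


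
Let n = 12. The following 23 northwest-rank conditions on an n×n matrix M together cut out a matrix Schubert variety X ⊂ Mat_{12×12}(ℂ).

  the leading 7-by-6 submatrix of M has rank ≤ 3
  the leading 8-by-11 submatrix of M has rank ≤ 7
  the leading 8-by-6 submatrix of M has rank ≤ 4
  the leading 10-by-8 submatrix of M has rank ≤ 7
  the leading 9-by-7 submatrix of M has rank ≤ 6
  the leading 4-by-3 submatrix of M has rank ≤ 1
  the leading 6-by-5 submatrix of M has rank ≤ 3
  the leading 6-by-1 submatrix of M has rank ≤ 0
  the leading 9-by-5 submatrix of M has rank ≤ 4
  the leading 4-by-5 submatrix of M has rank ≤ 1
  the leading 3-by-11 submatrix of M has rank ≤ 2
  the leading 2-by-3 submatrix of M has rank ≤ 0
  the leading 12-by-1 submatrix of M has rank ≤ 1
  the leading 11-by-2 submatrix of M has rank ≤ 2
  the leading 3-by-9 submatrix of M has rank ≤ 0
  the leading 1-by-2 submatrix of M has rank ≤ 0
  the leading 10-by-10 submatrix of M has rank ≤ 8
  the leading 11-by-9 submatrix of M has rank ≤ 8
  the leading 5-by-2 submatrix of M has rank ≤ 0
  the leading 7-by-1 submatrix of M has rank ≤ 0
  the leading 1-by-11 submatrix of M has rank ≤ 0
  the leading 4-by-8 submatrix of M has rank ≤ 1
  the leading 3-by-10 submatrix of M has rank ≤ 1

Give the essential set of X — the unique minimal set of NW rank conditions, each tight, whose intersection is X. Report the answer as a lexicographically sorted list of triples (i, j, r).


Rank table r_w(12×12) implied by the 23 constraints:

  R[1]: 0 | 0 | 0 | 0 | 0 | 0 | 0 | 0 | 0 | 0 | 0 | 1
  R[2]: 0 | 0 | 0 | 0 | 0 | 0 | 0 | 0 | 0 | 1 | 1 | 2
  R[3]: 0 | 0 | 0 | 0 | 0 | 0 | 0 | 0 | 0 | 1 | 2 | 3
  R[4]: 0 | 0 | 1 | 1 | 1 | 1 | 1 | 1 | 1 | 2 | 3 | 4
  R[5]: 0 | 0 | 1 | 2 | 2 | 2 | 2 | 2 | 2 | 3 | 4 | 5
  R[6]: 0 | 1 | 2 | 3 | 3 | 3 | 3 | 3 | 3 | 4 | 5 | 6
  R[7]: 0 | 1 | 2 | 3 | 3 | 3 | 4 | 4 | 4 | 5 | 6 | 7
  R[8]: 1 | 2 | 3 | 4 | 4 | 4 | 5 | 5 | 5 | 6 | 7 | 8
  R[9]: 1 | 2 | 3 | 4 | 4 | 5 | 6 | 6 | 6 | 7 | 8 | 9
  R[10]: 1 | 2 | 3 | 4 | 5 | 6 | 7 | 7 | 7 | 8 | 9 | 10
  R[11]: 1 | 2 | 3 | 4 | 5 | 6 | 7 | 8 | 8 | 9 | 10 | 11
  R[12]: 1 | 2 | 3 | 4 | 5 | 6 | 7 | 8 | 9 | 10 | 11 | 12

hence w(1..12) = (12, 10, 11, 3, 4, 2, 7, 1, 6, 5, 8, 9).

|D(w)|=38, |Ess(w)|=6:

[(1, 11, 0), (3, 9, 0), (5, 2, 0), (7, 1, 0), (7, 6, 3), (9, 5, 4)]


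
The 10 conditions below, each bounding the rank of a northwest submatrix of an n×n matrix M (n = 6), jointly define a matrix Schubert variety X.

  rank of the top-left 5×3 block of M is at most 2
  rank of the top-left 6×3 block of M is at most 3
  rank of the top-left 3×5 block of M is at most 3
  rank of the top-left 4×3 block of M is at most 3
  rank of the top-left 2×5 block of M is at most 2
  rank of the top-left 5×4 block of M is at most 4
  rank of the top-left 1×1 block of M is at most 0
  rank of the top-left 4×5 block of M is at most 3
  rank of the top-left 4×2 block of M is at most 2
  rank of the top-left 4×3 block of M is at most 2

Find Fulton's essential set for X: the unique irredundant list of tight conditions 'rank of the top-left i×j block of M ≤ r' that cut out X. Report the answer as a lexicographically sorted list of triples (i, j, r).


Rank table r_w(6×6) implied by the 10 constraints:

  R[1]: 0, 1, 1, 1, 1, 1
  R[2]: 1, 2, 2, 2, 2, 2
  R[3]: 1, 2, 2, 3, 3, 3
  R[4]: 1, 2, 2, 3, 3, 4
  R[5]: 1, 2, 2, 3, 4, 5
  R[6]: 1, 2, 3, 4, 5, 6

giving w = (2, 1, 4, 6, 5, 3) via Δ²R.

Rothe diagram D(w) (5 cells), 3 SE-corners (essential conditions):

[(1, 1, 0), (4, 5, 3), (5, 3, 2)]


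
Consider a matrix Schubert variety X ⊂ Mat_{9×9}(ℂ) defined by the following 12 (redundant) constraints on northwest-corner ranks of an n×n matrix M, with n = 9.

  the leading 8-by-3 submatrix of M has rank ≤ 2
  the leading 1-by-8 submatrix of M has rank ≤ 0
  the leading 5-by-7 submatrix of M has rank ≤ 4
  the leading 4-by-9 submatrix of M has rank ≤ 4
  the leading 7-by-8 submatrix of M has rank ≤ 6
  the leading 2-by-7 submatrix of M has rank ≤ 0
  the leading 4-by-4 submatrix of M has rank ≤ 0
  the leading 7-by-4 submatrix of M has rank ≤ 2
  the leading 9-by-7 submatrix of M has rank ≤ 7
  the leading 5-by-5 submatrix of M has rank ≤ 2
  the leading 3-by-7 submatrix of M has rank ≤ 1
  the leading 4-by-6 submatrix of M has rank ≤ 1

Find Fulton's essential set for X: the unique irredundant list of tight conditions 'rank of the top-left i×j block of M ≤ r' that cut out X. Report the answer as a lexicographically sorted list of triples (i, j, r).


Reconstructing r_w from the 12 given conditions:

  0, 0, 0, 0, 0, 0, 0, 0, 1
  0, 0, 0, 0, 0, 0, 0, 1, 2
  0, 0, 0, 0, 1, 1, 1, 2, 3
  0, 0, 0, 0, 1, 1, 2, 3, 4
  1, 1, 1, 1, 2, 2, 3, 4, 5
  1, 2, 2, 2, 3, 3, 4, 5, 6
  1, 2, 2, 2, 3, 4, 5, 6, 7
  1, 2, 2, 3, 4, 5, 6, 7, 8
  1, 2, 3, 4, 5, 6, 7, 8, 9

the unique w with this rank table is (9, 8, 5, 7, 1, 2, 6, 4, 3).

D(w) has 27 cells with 6 SE-corners; essential set:

[(1, 8, 0), (2, 7, 0), (4, 4, 0), (4, 6, 1), (7, 4, 2), (8, 3, 2)]


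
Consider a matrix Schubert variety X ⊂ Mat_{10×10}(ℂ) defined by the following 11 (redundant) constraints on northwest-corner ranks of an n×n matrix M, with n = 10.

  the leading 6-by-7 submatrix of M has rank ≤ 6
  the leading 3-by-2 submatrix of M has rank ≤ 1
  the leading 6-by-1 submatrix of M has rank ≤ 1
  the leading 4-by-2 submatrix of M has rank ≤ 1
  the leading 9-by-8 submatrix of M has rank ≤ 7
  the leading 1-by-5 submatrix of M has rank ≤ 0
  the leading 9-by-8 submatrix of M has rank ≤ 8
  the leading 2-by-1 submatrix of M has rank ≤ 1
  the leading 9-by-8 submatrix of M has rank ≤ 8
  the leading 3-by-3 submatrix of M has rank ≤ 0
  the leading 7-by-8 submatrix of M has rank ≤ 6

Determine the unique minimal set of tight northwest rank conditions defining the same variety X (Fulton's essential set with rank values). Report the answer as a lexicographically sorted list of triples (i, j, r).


The tightest implied rank at each (i,j), from the 11 conditions:

  i=1: 0 0 0 0 0 1 1 1 1 1
  i=2: 0 0 0 1 1 2 2 2 2 2
  i=3: 0 0 0 1 2 3 3 3 3 3
  i=4: 1 1 1 2 3 4 4 4 4 4
  i=5: 1 2 2 3 4 5 5 5 5 5
  i=6: 1 2 3 4 5 6 6 6 6 6
  i=7: 1 2 3 4 5 6 6 6 7 7
  i=8: 1 2 3 4 5 6 7 7 8 8
  i=9: 1 2 3 4 5 6 7 7 8 9
  i=10: 1 2 3 4 5 6 7 8 9 10

second differences of R give the permutation w = (6, 4, 5, 1, 2, 3, 9, 7, 10, 8).

|D(w)|=14, |Ess(w)|=4:

[(1, 5, 0), (3, 3, 0), (7, 8, 6), (9, 8, 7)]


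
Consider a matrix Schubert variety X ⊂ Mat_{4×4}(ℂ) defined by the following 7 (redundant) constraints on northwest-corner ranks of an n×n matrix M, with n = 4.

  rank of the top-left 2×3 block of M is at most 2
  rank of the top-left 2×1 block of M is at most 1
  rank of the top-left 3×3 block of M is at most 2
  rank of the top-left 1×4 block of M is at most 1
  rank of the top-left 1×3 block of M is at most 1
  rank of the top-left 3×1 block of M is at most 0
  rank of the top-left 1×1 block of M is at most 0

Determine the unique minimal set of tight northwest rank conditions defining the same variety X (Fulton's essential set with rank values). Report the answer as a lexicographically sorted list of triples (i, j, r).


The tightest implied rank at each (i,j), from the 7 conditions:

  row 1: 0  1  1  1
  row 2: 0  1  2  2
  row 3: 0  1  2  3
  row 4: 1  2  3  4

hence w(1..4) = (2, 3, 4, 1).

Rothe diagram D(w) (3 cells), 1 SE-corner (essential condition):

[(3, 1, 0)]


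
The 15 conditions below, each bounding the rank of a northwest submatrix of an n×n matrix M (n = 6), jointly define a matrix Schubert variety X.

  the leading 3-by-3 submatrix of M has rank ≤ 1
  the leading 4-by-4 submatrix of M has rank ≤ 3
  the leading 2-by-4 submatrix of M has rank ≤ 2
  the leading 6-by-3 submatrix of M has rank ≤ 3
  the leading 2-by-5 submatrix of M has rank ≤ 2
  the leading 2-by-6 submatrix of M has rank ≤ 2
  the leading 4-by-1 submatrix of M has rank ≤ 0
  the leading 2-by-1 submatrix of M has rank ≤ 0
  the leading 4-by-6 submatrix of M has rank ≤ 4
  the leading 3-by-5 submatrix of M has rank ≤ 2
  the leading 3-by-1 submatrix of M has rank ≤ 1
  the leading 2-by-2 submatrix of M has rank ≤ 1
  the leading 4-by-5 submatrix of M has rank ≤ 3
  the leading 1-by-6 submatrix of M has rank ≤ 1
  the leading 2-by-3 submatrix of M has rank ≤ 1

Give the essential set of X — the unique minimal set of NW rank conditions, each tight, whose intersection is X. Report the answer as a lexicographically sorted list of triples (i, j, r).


Computing R[i][j] = min implied NW-rank bound (n=6, 15 conditions):

  R[1]: 0  1  1  1  1  1
  R[2]: 0  1  1  2  2  2
  R[3]: 0  1  1  2  2  3
  R[4]: 0  1  2  3  3  4
  R[5]: 1  2  3  4  4  5
  R[6]: 1  2  3  4  5  6

reading off 1-entries of Δ²R: w = (2, 4, 6, 3, 1, 5).

ℓ(w)=7; the 3 essential cells (i,j,r):

[(3, 3, 1), (3, 5, 2), (4, 1, 0)]


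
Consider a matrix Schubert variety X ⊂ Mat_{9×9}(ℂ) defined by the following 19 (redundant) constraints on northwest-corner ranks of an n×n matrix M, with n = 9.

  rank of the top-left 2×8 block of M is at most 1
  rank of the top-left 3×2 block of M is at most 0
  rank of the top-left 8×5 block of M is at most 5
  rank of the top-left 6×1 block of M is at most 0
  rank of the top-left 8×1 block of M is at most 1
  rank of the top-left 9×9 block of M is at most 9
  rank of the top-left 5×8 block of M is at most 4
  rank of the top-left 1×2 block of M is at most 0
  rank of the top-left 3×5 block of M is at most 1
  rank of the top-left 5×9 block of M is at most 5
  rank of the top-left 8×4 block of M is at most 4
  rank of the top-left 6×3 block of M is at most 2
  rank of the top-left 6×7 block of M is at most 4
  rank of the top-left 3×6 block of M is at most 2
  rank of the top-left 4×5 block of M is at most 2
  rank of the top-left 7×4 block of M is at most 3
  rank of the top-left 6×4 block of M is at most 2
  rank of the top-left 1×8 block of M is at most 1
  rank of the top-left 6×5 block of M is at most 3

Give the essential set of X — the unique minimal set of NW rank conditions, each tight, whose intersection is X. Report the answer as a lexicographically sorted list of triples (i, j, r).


Rank table r_w(9×9) implied by the 19 constraints:

  row 1: 0 0 1 1 1 1 1 1 1
  row 2: 0 0 1 1 1 1 1 1 2
  row 3: 0 0 1 1 1 2 2 2 3
  row 4: 0 1 2 2 2 3 3 3 4
  row 5: 0 1 2 2 3 4 4 4 5
  row 6: 0 1 2 2 3 4 4 5 6
  row 7: 1 2 3 3 4 5 5 6 7
  row 8: 1 2 3 4 5 6 6 7 8
  row 9: 1 2 3 4 5 6 7 8 9

reading off 1-entries of Δ²R: w = (3, 9, 6, 2, 5, 8, 1, 4, 7).

|D(w)|=19, |Ess(w)|=6:

[(2, 8, 1), (3, 2, 0), (3, 5, 1), (6, 1, 0), (6, 4, 2), (6, 7, 4)]


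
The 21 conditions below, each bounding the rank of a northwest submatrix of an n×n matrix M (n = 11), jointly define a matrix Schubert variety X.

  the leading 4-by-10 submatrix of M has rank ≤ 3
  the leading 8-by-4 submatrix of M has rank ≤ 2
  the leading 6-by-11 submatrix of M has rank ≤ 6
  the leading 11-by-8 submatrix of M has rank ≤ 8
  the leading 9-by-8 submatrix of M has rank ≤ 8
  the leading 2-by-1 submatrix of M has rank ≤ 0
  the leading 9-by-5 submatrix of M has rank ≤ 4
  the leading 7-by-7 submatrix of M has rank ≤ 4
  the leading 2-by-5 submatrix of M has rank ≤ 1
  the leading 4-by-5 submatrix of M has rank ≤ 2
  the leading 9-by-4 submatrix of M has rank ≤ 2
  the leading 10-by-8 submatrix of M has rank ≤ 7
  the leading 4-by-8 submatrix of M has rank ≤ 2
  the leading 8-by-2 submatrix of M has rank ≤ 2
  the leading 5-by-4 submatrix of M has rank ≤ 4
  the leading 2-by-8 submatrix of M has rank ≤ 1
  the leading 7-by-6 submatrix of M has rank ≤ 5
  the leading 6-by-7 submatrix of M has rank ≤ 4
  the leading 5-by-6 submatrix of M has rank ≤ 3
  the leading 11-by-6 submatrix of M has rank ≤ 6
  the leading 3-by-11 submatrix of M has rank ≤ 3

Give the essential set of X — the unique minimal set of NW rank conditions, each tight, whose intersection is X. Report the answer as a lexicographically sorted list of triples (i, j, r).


Propagating the 21 rank bounds to every northwest block:

  0 1 1 1 1 1 1 1 1 1 1
  0 1 1 1 1 1 1 1 2 2 2
  1 2 2 2 2 2 2 2 3 3 3
  1 2 2 2 2 2 2 2 3 3 4
  1 2 2 2 3 3 3 3 4 4 5
  1 2 2 2 3 4 4 4 5 5 6
  1 2 2 2 3 4 4 5 6 6 7
  1 2 2 2 3 4 5 6 7 7 8
  1 2 2 2 3 4 5 6 7 8 9
  1 2 3 3 4 5 6 7 8 9 10
  1 2 3 4 5 6 7 8 9 10 11

hence w(1..11) = (2, 9, 1, 11, 5, 6, 8, 7, 10, 3, 4).

6 SE-corners of the 26-cell Rothe diagram give Ess(w):

[(2, 1, 0), (2, 8, 1), (4, 8, 2), (4, 10, 3), (7, 7, 4), (9, 4, 2)]


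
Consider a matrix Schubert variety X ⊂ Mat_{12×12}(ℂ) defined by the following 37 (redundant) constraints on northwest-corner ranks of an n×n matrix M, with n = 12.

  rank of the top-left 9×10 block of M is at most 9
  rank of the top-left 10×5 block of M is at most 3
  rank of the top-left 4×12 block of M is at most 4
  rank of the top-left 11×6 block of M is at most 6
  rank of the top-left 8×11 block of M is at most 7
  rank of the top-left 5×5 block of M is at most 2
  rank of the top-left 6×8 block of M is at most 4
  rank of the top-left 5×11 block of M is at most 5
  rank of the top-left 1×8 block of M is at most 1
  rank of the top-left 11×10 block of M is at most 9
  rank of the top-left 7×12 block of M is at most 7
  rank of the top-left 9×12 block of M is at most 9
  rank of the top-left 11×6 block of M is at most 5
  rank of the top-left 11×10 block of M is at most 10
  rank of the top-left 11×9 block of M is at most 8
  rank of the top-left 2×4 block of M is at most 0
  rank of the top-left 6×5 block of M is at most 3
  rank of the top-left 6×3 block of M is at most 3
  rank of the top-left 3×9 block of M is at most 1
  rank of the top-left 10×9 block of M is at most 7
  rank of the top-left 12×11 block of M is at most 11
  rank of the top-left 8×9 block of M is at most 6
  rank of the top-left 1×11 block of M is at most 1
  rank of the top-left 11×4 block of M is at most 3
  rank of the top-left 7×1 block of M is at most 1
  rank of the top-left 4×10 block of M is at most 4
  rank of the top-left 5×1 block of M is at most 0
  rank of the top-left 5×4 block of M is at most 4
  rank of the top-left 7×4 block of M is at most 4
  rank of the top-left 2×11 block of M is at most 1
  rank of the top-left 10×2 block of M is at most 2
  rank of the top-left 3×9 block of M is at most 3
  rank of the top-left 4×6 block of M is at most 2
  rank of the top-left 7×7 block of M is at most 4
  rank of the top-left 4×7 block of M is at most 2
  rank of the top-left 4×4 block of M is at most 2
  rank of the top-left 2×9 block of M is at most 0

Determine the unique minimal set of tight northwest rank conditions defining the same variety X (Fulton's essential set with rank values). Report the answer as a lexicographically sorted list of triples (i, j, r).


Reconstructing r_w from the 37 given conditions:

  R[1]: 0 0 0 0 0 0 0 0 0 1 1 1
  R[2]: 0 0 0 0 0 0 0 0 0 1 1 2
  R[3]: 0 1 1 1 1 1 1 1 1 2 2 3
  R[4]: 0 1 2 2 2 2 2 2 2 3 3 4
  R[5]: 0 1 2 2 2 3 3 3 3 4 4 5
  R[6]: 1 2 3 3 3 4 4 4 4 5 5 6
  R[7]: 1 2 3 3 3 4 4 5 5 6 6 7
  R[8]: 1 2 3 3 3 4 5 6 6 7 7 8
  R[9]: 1 2 3 3 3 4 5 6 7 8 8 9
  R[10]: 1 2 3 3 3 4 5 6 7 8 9 10
  R[11]: 1 2 3 3 4 5 6 7 8 9 10 11
  R[12]: 1 2 3 4 5 6 7 8 9 10 11 12

reading off 1-entries of Δ²R: w = (10, 12, 2, 3, 6, 1, 8, 7, 9, 11, 5, 4).

D(w) has 34 cells with 7 SE-corners; essential set:

[(2, 9, 0), (2, 11, 1), (5, 1, 0), (5, 5, 2), (7, 7, 4), (10, 5, 3), (11, 4, 3)]


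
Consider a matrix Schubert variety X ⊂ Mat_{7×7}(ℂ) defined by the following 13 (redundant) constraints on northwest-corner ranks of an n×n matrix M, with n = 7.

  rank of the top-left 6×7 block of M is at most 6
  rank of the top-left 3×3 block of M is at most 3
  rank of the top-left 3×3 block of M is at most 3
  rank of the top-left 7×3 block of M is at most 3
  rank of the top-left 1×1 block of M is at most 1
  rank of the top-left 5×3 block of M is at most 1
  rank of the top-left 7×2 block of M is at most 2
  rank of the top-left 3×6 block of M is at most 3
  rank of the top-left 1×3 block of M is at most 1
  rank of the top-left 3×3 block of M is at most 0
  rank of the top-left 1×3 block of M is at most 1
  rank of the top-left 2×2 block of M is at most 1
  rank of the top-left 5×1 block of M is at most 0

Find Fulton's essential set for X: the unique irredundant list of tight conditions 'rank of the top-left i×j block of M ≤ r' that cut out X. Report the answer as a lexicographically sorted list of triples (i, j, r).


The tightest implied rank at each (i,j), from the 13 conditions:

  0, 0, 0, 1, 1, 1, 1
  0, 0, 0, 1, 2, 2, 2
  0, 0, 0, 1, 2, 3, 3
  0, 1, 1, 2, 3, 4, 4
  0, 1, 1, 2, 3, 4, 5
  1, 2, 2, 3, 4, 5, 6
  1, 2, 3, 4, 5, 6, 7

hence w(1..7) = (4, 5, 6, 2, 7, 1, 3).

|D(w)|=12, |Ess(w)|=3:

[(3, 3, 0), (5, 1, 0), (5, 3, 1)]


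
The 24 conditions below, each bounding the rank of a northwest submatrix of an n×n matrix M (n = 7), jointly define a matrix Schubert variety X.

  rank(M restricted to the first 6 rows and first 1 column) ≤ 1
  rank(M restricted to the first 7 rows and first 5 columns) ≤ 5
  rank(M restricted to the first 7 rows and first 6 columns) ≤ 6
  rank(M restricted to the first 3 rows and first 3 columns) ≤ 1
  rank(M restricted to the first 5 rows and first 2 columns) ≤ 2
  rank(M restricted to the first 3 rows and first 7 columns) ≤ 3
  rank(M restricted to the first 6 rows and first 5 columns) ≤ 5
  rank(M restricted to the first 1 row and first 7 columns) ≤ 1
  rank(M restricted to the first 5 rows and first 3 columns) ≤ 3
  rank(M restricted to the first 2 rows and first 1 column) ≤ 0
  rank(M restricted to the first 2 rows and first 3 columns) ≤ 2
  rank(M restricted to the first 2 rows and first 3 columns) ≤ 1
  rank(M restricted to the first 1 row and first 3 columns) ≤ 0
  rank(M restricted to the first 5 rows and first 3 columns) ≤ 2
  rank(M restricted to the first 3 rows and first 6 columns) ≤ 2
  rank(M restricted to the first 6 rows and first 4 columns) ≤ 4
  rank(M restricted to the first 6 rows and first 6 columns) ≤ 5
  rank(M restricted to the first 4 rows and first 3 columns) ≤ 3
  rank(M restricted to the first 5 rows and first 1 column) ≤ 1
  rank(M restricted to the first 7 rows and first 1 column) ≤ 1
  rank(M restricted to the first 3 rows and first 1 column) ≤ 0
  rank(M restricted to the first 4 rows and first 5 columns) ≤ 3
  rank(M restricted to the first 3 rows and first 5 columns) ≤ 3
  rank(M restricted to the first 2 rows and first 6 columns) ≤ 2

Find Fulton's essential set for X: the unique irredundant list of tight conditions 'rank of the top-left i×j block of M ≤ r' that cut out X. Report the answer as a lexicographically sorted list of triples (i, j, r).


The tightest implied rank at each (i,j), from the 24 conditions:

  0  0  0  1  1  1  1
  0  1  1  2  2  2  2
  0  1  1  2  2  2  3
  1  2  2  3  3  3  4
  1  2  2  3  4  4  5
  1  2  3  4  5  5  6
  1  2  3  4  5  6  7

hence w(1..7) = (4, 2, 7, 1, 5, 3, 6).

Fulton essential set (5 of the 9 Rothe cells):

[(1, 3, 0), (3, 1, 0), (3, 3, 1), (3, 6, 2), (5, 3, 2)]


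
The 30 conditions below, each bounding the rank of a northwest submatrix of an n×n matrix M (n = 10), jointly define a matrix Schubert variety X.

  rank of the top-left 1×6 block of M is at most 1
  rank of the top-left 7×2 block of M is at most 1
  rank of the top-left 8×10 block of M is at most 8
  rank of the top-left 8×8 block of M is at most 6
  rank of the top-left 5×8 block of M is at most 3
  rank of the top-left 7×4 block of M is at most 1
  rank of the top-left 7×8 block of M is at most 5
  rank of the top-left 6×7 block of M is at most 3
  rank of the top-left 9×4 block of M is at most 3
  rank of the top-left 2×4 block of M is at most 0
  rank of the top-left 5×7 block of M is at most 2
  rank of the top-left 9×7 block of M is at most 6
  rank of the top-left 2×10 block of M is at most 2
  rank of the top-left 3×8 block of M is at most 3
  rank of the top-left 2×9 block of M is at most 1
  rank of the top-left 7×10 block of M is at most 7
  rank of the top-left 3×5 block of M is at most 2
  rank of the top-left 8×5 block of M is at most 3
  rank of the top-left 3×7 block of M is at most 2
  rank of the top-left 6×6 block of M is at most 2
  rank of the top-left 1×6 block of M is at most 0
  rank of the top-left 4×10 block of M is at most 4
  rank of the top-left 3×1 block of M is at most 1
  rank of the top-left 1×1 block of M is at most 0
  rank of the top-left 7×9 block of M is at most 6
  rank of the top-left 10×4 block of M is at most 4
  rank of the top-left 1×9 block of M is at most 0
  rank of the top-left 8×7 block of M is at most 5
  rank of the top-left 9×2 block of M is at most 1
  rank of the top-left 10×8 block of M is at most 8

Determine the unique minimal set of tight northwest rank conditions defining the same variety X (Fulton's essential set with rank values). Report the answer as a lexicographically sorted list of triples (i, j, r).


Recovering R(i,j) via the rank-extension bound from the 30 conditions:

  i=1: 0 | 0 | 0 | 0 | 0 | 0 | 0 | 0 | 0 | 1
  i=2: 0 | 0 | 0 | 0 | 1 | 1 | 1 | 1 | 1 | 2
  i=3: 1 | 1 | 1 | 1 | 2 | 2 | 2 | 2 | 2 | 3
  i=4: 1 | 1 | 1 | 1 | 2 | 2 | 2 | 3 | 3 | 4
  i=5: 1 | 1 | 1 | 1 | 2 | 2 | 2 | 3 | 4 | 5
  i=6: 1 | 1 | 1 | 1 | 2 | 2 | 3 | 4 | 5 | 6
  i=7: 1 | 1 | 1 | 1 | 2 | 3 | 4 | 5 | 6 | 7
  i=8: 1 | 1 | 2 | 2 | 3 | 4 | 5 | 6 | 7 | 8
  i=9: 1 | 1 | 2 | 3 | 4 | 5 | 6 | 7 | 8 | 9
  i=10: 1 | 2 | 3 | 4 | 5 | 6 | 7 | 8 | 9 | 10

second differences of R give the permutation w = (10, 5, 1, 8, 9, 7, 6, 3, 4, 2).

D(w) has 32 cells with 6 SE-corners; essential set:

[(1, 9, 0), (2, 4, 0), (5, 7, 2), (6, 6, 2), (7, 4, 1), (9, 2, 1)]


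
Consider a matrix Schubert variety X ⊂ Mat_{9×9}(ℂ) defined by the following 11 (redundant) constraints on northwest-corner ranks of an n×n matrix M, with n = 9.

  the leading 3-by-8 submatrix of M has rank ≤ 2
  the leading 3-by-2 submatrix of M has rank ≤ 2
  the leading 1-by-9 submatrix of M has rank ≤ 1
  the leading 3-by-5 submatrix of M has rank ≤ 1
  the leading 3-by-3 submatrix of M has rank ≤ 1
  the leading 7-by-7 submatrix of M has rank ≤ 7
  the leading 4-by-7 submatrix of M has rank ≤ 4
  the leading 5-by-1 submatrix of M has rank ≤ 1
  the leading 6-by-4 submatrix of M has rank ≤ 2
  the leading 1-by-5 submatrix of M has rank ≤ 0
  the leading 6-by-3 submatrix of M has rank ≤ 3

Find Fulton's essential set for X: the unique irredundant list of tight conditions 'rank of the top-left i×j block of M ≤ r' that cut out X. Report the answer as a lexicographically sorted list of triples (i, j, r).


Recovering R(i,j) via the rank-extension bound from the 11 conditions:

  row 1: 0 0 0 0 0 1 1 1 1
  row 2: 1 1 1 1 1 2 2 2 2
  row 3: 1 1 1 1 1 2 2 2 3
  row 4: 1 2 2 2 2 3 3 3 4
  row 5: 1 2 2 2 3 4 4 4 5
  row 6: 1 2 2 2 3 4 5 5 6
  row 7: 1 2 3 3 4 5 6 6 7
  row 8: 1 2 3 4 5 6 7 7 8
  row 9: 1 2 3 4 5 6 7 8 9

the unique w with this rank table is (6, 1, 9, 2, 5, 7, 3, 4, 8).

Fulton essential set (4 of the 15 Rothe cells):

[(1, 5, 0), (3, 5, 1), (3, 8, 2), (6, 4, 2)]


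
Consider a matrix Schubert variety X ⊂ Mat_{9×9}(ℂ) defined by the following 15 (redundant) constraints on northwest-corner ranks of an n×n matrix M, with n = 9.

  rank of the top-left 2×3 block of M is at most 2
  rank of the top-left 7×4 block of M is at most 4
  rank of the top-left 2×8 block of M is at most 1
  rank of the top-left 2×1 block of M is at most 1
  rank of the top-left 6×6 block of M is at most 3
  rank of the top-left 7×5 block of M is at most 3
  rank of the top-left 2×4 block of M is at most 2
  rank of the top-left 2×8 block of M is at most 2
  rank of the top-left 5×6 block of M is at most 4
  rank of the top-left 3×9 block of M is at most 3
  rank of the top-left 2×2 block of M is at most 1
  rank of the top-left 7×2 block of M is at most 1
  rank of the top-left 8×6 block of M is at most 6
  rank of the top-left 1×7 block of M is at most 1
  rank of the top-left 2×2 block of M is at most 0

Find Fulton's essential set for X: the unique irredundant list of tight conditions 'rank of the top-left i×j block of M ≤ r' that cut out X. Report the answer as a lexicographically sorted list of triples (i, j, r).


Rank table r_w(9×9) implied by the 15 constraints:

  i=1: 0, 0, 1, 1, 1, 1, 1, 1, 1
  i=2: 0, 0, 1, 1, 1, 1, 1, 1, 2
  i=3: 1, 1, 2, 2, 2, 2, 2, 2, 3
  i=4: 1, 1, 2, 3, 3, 3, 3, 3, 4
  i=5: 1, 1, 2, 3, 3, 3, 4, 4, 5
  i=6: 1, 1, 2, 3, 3, 3, 4, 5, 6
  i=7: 1, 1, 2, 3, 3, 4, 5, 6, 7
  i=8: 1, 2, 3, 4, 4, 5, 6, 7, 8
  i=9: 1, 2, 3, 4, 5, 6, 7, 8, 9

so w = (3, 9, 1, 4, 7, 8, 6, 2, 5).

Rothe diagram D(w) (18 cells), 5 SE-corners (essential conditions):

[(2, 2, 0), (2, 8, 1), (6, 6, 3), (7, 2, 1), (7, 5, 3)]


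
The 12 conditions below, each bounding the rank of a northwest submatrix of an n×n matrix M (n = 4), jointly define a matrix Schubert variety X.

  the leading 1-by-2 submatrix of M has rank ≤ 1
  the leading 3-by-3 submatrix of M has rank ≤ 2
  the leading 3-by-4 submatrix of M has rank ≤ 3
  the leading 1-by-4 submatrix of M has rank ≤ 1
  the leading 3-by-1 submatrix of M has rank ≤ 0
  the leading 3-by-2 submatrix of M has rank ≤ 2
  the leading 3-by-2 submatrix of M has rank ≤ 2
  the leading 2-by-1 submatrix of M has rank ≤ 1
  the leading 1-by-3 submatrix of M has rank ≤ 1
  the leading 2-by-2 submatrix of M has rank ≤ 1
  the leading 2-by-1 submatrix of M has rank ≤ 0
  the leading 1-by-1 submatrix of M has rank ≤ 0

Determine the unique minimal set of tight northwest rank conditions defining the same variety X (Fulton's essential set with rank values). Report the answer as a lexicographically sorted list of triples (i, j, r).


Propagating the 12 rank bounds to every northwest block:

  row 1: 0 1 1 1
  row 2: 0 1 2 2
  row 3: 0 1 2 3
  row 4: 1 2 3 4

reading off 1-entries of Δ²R: w = (2, 3, 4, 1).

D(w) has 3 cells with 1 SE-corner; essential set:

[(3, 1, 0)]


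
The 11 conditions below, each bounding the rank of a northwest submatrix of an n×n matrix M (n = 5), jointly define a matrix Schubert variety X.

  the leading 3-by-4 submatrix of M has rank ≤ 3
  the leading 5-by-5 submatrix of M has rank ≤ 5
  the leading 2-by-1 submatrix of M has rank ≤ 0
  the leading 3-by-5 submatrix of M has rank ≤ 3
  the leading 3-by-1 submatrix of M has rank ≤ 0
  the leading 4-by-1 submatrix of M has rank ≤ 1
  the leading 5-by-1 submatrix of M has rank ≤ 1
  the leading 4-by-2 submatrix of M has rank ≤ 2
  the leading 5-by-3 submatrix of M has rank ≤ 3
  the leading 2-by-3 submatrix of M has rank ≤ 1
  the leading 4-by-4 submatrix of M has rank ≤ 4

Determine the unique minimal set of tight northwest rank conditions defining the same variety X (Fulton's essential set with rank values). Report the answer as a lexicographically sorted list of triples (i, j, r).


Rank table r_w(5×5) implied by the 11 constraints:

  row 1: 0, 1, 1, 1, 1
  row 2: 0, 1, 1, 2, 2
  row 3: 0, 1, 2, 3, 3
  row 4: 1, 2, 3, 4, 4
  row 5: 1, 2, 3, 4, 5

so w = (2, 4, 3, 1, 5).

2 SE-corners of the 4-cell Rothe diagram give Ess(w):

[(2, 3, 1), (3, 1, 0)]


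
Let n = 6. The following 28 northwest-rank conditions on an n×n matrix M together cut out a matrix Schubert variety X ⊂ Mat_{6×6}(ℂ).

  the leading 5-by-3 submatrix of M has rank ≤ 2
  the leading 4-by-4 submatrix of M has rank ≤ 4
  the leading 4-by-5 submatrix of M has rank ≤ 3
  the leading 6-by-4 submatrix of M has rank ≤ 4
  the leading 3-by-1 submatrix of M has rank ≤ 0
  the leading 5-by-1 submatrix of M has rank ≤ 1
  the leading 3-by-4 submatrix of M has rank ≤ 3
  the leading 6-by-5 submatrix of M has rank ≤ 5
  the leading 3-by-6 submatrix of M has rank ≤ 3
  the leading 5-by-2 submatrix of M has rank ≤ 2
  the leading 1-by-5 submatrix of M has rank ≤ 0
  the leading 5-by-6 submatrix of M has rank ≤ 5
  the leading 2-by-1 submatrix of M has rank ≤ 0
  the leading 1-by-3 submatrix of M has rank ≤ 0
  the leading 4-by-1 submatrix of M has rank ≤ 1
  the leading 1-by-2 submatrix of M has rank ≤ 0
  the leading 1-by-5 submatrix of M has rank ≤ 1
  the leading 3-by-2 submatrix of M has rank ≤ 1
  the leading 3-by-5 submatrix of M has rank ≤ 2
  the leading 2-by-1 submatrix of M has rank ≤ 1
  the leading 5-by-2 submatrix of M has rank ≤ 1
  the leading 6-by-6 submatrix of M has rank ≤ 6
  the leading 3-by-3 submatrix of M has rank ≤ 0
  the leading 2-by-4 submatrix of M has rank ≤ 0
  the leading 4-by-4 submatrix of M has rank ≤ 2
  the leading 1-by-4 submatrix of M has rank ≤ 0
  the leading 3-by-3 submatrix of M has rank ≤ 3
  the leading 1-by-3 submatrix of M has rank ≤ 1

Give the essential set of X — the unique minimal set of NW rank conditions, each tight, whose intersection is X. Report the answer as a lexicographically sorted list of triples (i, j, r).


Recovering R(i,j) via the rank-extension bound from the 28 conditions:

  i=1: 0  0  0  0  0  1
  i=2: 0  0  0  0  1  2
  i=3: 0  0  0  1  2  3
  i=4: 1  1  1  2  3  4
  i=5: 1  1  2  3  4  5
  i=6: 1  2  3  4  5  6

giving w = (6, 5, 4, 1, 3, 2) via Δ²R.

|D(w)|=13, |Ess(w)|=4:

[(1, 5, 0), (2, 4, 0), (3, 3, 0), (5, 2, 1)]
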